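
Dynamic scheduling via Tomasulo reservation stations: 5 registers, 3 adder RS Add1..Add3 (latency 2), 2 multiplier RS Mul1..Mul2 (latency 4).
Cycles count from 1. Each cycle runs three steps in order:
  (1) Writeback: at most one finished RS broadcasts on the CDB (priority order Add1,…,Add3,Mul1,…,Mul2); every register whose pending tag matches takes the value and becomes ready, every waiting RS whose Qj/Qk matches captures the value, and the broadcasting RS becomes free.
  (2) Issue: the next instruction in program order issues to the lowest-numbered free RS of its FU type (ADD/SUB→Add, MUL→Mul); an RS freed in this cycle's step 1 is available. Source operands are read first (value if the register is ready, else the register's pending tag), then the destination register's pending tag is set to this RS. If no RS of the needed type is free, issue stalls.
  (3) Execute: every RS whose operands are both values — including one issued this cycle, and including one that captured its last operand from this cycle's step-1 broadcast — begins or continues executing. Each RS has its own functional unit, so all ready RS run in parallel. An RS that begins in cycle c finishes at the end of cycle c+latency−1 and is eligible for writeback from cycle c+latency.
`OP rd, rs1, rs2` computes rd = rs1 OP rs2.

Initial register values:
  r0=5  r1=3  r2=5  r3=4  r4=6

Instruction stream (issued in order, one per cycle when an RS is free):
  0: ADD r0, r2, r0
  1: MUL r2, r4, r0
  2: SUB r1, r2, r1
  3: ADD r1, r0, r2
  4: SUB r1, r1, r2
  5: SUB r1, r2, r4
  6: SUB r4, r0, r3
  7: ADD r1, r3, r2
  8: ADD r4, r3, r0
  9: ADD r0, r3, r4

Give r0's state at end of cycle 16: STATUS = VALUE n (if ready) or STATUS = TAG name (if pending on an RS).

STATUS = VALUE 18

c1: issue ADD r0<-Add1 | r0:Add1,r1:3,r2:5,r3:4,r4:6
c2: issue MUL r2<-Mul1 | r0:Add1,r1:3,r2:Mul1,r3:4,r4:6
c3: CDB Add1=10; issue SUB r1<-Add1 | r0:10,r1:Add1,r2:Mul1,r3:4,r4:6
c4: issue ADD r1<-Add2 | r0:10,r1:Add2,r2:Mul1,r3:4,r4:6
c5: issue SUB r1<-Add3 | r0:10,r1:Add3,r2:Mul1,r3:4,r4:6
c6: stall | r0:10,r1:Add3,r2:Mul1,r3:4,r4:6
c7: CDB Mul1=60; stall | r0:10,r1:Add3,r2:60,r3:4,r4:6
c8: stall | r0:10,r1:Add3,r2:60,r3:4,r4:6
c9: CDB Add1=57; issue SUB r1<-Add1 | r0:10,r1:Add1,r2:60,r3:4,r4:6
c10: CDB Add2=70; issue SUB r4<-Add2 | r0:10,r1:Add1,r2:60,r3:4,r4:Add2
c11: CDB Add1=54; issue ADD r1<-Add1 | r0:10,r1:Add1,r2:60,r3:4,r4:Add2
c12: CDB Add2=6; issue ADD r4<-Add2 | r0:10,r1:Add1,r2:60,r3:4,r4:Add2
c13: CDB Add1=64; issue ADD r0<-Add1 | r0:Add1,r1:64,r2:60,r3:4,r4:Add2
c14: CDB Add2=14 | r0:Add1,r1:64,r2:60,r3:4,r4:14
c15: CDB Add3=10 | r0:Add1,r1:64,r2:60,r3:4,r4:14
c16: CDB Add1=18 | r0:18,r1:64,r2:60,r3:4,r4:14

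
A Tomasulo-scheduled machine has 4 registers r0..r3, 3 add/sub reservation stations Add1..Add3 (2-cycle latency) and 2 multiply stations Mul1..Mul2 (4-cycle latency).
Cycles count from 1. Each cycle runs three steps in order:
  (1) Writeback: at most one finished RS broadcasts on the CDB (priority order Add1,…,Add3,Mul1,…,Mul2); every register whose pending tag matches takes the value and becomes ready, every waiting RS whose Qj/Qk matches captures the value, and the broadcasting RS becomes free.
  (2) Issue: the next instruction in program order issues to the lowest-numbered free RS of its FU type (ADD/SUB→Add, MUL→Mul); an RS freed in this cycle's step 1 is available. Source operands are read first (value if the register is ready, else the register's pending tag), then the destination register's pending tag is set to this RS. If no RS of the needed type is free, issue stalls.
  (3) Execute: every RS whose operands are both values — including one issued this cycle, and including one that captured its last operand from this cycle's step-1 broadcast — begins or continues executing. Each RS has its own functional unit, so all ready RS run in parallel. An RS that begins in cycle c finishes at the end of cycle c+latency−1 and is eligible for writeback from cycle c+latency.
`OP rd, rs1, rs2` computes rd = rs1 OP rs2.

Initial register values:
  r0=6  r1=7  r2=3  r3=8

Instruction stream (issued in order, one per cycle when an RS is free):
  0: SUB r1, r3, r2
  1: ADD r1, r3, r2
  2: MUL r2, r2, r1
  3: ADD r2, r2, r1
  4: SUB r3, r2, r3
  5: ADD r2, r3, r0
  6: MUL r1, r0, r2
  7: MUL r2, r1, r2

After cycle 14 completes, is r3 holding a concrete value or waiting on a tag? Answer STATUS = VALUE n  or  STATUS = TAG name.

STATUS = VALUE 36

c1: issue SUB r1<-Add1 | r0:6,r1:Add1,r2:3,r3:8
c2: issue ADD r1<-Add2 | r0:6,r1:Add2,r2:3,r3:8
c3: CDB Add1=5; issue MUL r2<-Mul1 | r0:6,r1:Add2,r2:Mul1,r3:8
c4: CDB Add2=11; issue ADD r2<-Add1 | r0:6,r1:11,r2:Add1,r3:8
c5: issue SUB r3<-Add2 | r0:6,r1:11,r2:Add1,r3:Add2
c6: issue ADD r2<-Add3 | r0:6,r1:11,r2:Add3,r3:Add2
c7: issue MUL r1<-Mul2 | r0:6,r1:Mul2,r2:Add3,r3:Add2
c8: CDB Mul1=33; issue MUL r2<-Mul1 | r0:6,r1:Mul2,r2:Mul1,r3:Add2
c9: - | r0:6,r1:Mul2,r2:Mul1,r3:Add2
c10: CDB Add1=44 | r0:6,r1:Mul2,r2:Mul1,r3:Add2
c11: - | r0:6,r1:Mul2,r2:Mul1,r3:Add2
c12: CDB Add2=36 | r0:6,r1:Mul2,r2:Mul1,r3:36
c13: - | r0:6,r1:Mul2,r2:Mul1,r3:36
c14: CDB Add3=42 | r0:6,r1:Mul2,r2:Mul1,r3:36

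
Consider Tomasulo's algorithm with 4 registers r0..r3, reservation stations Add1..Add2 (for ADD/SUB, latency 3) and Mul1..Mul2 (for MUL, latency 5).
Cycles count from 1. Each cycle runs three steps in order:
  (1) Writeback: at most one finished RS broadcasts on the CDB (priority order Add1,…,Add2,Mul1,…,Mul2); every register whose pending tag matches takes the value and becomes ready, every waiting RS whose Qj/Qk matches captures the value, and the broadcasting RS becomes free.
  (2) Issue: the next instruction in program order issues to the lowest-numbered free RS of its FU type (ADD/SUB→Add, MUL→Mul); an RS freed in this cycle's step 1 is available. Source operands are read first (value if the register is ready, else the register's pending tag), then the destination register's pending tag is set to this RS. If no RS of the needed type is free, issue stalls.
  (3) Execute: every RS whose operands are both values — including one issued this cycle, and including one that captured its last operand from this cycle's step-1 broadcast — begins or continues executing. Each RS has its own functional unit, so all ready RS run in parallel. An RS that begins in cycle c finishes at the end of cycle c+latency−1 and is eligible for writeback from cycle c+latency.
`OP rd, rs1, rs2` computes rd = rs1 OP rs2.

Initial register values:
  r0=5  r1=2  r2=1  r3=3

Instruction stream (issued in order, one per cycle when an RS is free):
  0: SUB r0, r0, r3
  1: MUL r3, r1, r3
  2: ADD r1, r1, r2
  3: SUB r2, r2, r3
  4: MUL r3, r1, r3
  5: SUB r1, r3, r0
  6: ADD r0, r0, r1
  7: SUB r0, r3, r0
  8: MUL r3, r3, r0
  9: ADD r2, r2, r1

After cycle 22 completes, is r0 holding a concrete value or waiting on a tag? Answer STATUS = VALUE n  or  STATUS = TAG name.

  c1: issue SUB r0<-Add1  regs: r0:Add1,r1:2,r2:1,r3:3
  c2: issue MUL r3<-Mul1  regs: r0:Add1,r1:2,r2:1,r3:Mul1
  c3: issue ADD r1<-Add2  regs: r0:Add1,r1:Add2,r2:1,r3:Mul1
  c4: CDB Add1=2; issue SUB r2<-Add1  regs: r0:2,r1:Add2,r2:Add1,r3:Mul1
  c5: issue MUL r3<-Mul2  regs: r0:2,r1:Add2,r2:Add1,r3:Mul2
  c6: CDB Add2=3; issue SUB r1<-Add2  regs: r0:2,r1:Add2,r2:Add1,r3:Mul2
  c7: CDB Mul1=6; stall  regs: r0:2,r1:Add2,r2:Add1,r3:Mul2
  c8: stall  regs: r0:2,r1:Add2,r2:Add1,r3:Mul2
  c9: stall  regs: r0:2,r1:Add2,r2:Add1,r3:Mul2
  c10: CDB Add1=-5; issue ADD r0<-Add1  regs: r0:Add1,r1:Add2,r2:-5,r3:Mul2
  c11: stall  regs: r0:Add1,r1:Add2,r2:-5,r3:Mul2
  c12: CDB Mul2=18; stall  regs: r0:Add1,r1:Add2,r2:-5,r3:18
  c13: stall  regs: r0:Add1,r1:Add2,r2:-5,r3:18
  c14: stall  regs: r0:Add1,r1:Add2,r2:-5,r3:18
  c15: CDB Add2=16; issue SUB r0<-Add2  regs: r0:Add2,r1:16,r2:-5,r3:18
  c16: issue MUL r3<-Mul1  regs: r0:Add2,r1:16,r2:-5,r3:Mul1
  c17: stall  regs: r0:Add2,r1:16,r2:-5,r3:Mul1
  c18: CDB Add1=18; issue ADD r2<-Add1  regs: r0:Add2,r1:16,r2:Add1,r3:Mul1
  c19: -  regs: r0:Add2,r1:16,r2:Add1,r3:Mul1
  c20: -  regs: r0:Add2,r1:16,r2:Add1,r3:Mul1
  c21: CDB Add1=11  regs: r0:Add2,r1:16,r2:11,r3:Mul1
  c22: CDB Add2=0  regs: r0:0,r1:16,r2:11,r3:Mul1

STATUS = VALUE 0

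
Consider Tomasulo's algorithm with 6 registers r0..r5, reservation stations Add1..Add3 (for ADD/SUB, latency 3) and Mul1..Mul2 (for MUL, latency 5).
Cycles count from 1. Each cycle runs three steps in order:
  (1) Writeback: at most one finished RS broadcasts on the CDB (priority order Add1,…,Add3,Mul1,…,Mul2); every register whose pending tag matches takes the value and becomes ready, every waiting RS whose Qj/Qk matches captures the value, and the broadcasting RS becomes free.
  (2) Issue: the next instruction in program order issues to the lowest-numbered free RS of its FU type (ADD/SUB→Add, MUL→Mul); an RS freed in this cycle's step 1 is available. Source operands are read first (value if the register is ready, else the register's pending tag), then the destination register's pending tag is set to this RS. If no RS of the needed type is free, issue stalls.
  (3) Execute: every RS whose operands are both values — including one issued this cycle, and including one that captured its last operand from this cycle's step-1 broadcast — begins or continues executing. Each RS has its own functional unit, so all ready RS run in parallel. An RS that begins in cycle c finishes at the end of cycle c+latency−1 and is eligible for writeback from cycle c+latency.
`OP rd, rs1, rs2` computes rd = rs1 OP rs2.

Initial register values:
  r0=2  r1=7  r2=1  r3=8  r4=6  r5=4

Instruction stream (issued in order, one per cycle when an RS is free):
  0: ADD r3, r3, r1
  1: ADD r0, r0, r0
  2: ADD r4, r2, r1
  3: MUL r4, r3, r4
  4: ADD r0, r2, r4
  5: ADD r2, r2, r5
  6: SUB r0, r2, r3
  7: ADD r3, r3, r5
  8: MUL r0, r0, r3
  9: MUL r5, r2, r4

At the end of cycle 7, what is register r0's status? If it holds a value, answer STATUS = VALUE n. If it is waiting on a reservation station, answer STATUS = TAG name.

cycle 1: issue ADD r3<-Add1 // r0:2,r1:7,r2:1,r3:Add1,r4:6,r5:4
cycle 2: issue ADD r0<-Add2 // r0:Add2,r1:7,r2:1,r3:Add1,r4:6,r5:4
cycle 3: issue ADD r4<-Add3 // r0:Add2,r1:7,r2:1,r3:Add1,r4:Add3,r5:4
cycle 4: CDB Add1=15; issue MUL r4<-Mul1 // r0:Add2,r1:7,r2:1,r3:15,r4:Mul1,r5:4
cycle 5: CDB Add2=4; issue ADD r0<-Add1 // r0:Add1,r1:7,r2:1,r3:15,r4:Mul1,r5:4
cycle 6: CDB Add3=8; issue ADD r2<-Add2 // r0:Add1,r1:7,r2:Add2,r3:15,r4:Mul1,r5:4
cycle 7: issue SUB r0<-Add3 // r0:Add3,r1:7,r2:Add2,r3:15,r4:Mul1,r5:4

STATUS = TAG Add3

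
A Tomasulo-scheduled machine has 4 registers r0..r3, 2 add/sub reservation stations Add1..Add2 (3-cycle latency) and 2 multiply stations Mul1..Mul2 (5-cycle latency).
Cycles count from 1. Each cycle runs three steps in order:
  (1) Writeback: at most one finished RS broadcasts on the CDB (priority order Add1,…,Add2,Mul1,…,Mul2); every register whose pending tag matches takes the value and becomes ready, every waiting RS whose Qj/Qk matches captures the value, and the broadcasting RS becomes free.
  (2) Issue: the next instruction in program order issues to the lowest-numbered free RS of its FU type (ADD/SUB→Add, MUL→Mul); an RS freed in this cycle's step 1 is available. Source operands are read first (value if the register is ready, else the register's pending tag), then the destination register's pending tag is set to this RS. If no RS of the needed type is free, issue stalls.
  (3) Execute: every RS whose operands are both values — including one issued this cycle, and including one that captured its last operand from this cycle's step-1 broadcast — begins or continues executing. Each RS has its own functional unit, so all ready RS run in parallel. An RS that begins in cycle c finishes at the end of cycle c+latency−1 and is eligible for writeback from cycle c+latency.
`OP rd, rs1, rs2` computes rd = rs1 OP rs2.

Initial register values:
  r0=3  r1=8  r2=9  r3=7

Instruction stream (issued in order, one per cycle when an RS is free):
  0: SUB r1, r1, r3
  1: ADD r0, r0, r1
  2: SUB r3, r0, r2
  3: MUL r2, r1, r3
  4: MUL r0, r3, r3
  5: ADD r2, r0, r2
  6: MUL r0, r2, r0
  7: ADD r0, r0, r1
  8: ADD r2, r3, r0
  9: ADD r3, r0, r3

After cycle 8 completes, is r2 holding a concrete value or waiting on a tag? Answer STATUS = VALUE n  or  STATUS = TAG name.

  c1: issue SUB r1<-Add1  regs: r0:3,r1:Add1,r2:9,r3:7
  c2: issue ADD r0<-Add2  regs: r0:Add2,r1:Add1,r2:9,r3:7
  c3: stall  regs: r0:Add2,r1:Add1,r2:9,r3:7
  c4: CDB Add1=1; issue SUB r3<-Add1  regs: r0:Add2,r1:1,r2:9,r3:Add1
  c5: issue MUL r2<-Mul1  regs: r0:Add2,r1:1,r2:Mul1,r3:Add1
  c6: issue MUL r0<-Mul2  regs: r0:Mul2,r1:1,r2:Mul1,r3:Add1
  c7: CDB Add2=4; issue ADD r2<-Add2  regs: r0:Mul2,r1:1,r2:Add2,r3:Add1
  c8: stall  regs: r0:Mul2,r1:1,r2:Add2,r3:Add1

STATUS = TAG Add2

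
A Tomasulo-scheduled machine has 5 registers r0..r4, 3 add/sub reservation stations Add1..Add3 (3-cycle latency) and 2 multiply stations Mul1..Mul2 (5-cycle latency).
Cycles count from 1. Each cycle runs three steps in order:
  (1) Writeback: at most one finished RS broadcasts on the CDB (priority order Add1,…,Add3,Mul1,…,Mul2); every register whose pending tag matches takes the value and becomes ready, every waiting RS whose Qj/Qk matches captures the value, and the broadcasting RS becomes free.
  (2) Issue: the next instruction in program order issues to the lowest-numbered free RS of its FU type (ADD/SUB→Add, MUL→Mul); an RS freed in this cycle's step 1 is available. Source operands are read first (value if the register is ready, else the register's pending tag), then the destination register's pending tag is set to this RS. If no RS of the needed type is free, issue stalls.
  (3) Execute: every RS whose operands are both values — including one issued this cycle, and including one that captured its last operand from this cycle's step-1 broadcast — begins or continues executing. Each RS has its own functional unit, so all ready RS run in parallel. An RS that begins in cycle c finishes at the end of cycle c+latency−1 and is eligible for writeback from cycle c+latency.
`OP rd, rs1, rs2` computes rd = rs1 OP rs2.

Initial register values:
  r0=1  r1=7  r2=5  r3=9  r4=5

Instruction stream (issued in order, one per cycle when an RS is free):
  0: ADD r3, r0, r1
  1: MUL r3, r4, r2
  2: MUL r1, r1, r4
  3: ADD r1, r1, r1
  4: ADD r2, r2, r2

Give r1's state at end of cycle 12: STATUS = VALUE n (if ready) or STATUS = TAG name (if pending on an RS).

STATUS = VALUE 70

cycle 1: issue ADD r3<-Add1 // r0:1,r1:7,r2:5,r3:Add1,r4:5
cycle 2: issue MUL r3<-Mul1 // r0:1,r1:7,r2:5,r3:Mul1,r4:5
cycle 3: issue MUL r1<-Mul2 // r0:1,r1:Mul2,r2:5,r3:Mul1,r4:5
cycle 4: CDB Add1=8; issue ADD r1<-Add1 // r0:1,r1:Add1,r2:5,r3:Mul1,r4:5
cycle 5: issue ADD r2<-Add2 // r0:1,r1:Add1,r2:Add2,r3:Mul1,r4:5
cycle 6: - // r0:1,r1:Add1,r2:Add2,r3:Mul1,r4:5
cycle 7: CDB Mul1=25 // r0:1,r1:Add1,r2:Add2,r3:25,r4:5
cycle 8: CDB Add2=10 // r0:1,r1:Add1,r2:10,r3:25,r4:5
cycle 9: CDB Mul2=35 // r0:1,r1:Add1,r2:10,r3:25,r4:5
cycle 10: - // r0:1,r1:Add1,r2:10,r3:25,r4:5
cycle 11: - // r0:1,r1:Add1,r2:10,r3:25,r4:5
cycle 12: CDB Add1=70 // r0:1,r1:70,r2:10,r3:25,r4:5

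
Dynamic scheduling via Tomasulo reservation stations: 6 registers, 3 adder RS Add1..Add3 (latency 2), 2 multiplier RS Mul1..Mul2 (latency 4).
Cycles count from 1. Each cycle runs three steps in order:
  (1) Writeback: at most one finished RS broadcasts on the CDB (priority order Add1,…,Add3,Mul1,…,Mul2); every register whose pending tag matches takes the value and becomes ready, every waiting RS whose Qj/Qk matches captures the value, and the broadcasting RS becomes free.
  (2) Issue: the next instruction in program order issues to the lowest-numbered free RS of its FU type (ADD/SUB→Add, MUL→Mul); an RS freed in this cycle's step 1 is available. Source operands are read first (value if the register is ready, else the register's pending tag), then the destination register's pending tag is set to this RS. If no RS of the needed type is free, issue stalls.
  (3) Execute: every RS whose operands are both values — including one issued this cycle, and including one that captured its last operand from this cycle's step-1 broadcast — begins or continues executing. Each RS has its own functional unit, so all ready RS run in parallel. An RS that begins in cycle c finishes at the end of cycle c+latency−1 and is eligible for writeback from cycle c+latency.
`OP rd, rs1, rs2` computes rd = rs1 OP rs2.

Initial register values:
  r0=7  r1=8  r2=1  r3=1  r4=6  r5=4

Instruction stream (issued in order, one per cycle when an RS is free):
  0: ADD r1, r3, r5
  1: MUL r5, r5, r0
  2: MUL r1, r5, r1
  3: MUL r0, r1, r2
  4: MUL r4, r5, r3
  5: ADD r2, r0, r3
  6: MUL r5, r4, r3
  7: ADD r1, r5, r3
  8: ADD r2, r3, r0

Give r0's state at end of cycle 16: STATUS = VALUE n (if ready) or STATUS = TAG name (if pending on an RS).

  c1: issue ADD r1<-Add1  regs: r0:7,r1:Add1,r2:1,r3:1,r4:6,r5:4
  c2: issue MUL r5<-Mul1  regs: r0:7,r1:Add1,r2:1,r3:1,r4:6,r5:Mul1
  c3: CDB Add1=5; issue MUL r1<-Mul2  regs: r0:7,r1:Mul2,r2:1,r3:1,r4:6,r5:Mul1
  c4: stall  regs: r0:7,r1:Mul2,r2:1,r3:1,r4:6,r5:Mul1
  c5: stall  regs: r0:7,r1:Mul2,r2:1,r3:1,r4:6,r5:Mul1
  c6: CDB Mul1=28; issue MUL r0<-Mul1  regs: r0:Mul1,r1:Mul2,r2:1,r3:1,r4:6,r5:28
  c7: stall  regs: r0:Mul1,r1:Mul2,r2:1,r3:1,r4:6,r5:28
  c8: stall  regs: r0:Mul1,r1:Mul2,r2:1,r3:1,r4:6,r5:28
  c9: stall  regs: r0:Mul1,r1:Mul2,r2:1,r3:1,r4:6,r5:28
  c10: CDB Mul2=140; issue MUL r4<-Mul2  regs: r0:Mul1,r1:140,r2:1,r3:1,r4:Mul2,r5:28
  c11: issue ADD r2<-Add1  regs: r0:Mul1,r1:140,r2:Add1,r3:1,r4:Mul2,r5:28
  c12: stall  regs: r0:Mul1,r1:140,r2:Add1,r3:1,r4:Mul2,r5:28
  c13: stall  regs: r0:Mul1,r1:140,r2:Add1,r3:1,r4:Mul2,r5:28
  c14: CDB Mul1=140; issue MUL r5<-Mul1  regs: r0:140,r1:140,r2:Add1,r3:1,r4:Mul2,r5:Mul1
  c15: CDB Mul2=28; issue ADD r1<-Add2  regs: r0:140,r1:Add2,r2:Add1,r3:1,r4:28,r5:Mul1
  c16: CDB Add1=141; issue ADD r2<-Add1  regs: r0:140,r1:Add2,r2:Add1,r3:1,r4:28,r5:Mul1

STATUS = VALUE 140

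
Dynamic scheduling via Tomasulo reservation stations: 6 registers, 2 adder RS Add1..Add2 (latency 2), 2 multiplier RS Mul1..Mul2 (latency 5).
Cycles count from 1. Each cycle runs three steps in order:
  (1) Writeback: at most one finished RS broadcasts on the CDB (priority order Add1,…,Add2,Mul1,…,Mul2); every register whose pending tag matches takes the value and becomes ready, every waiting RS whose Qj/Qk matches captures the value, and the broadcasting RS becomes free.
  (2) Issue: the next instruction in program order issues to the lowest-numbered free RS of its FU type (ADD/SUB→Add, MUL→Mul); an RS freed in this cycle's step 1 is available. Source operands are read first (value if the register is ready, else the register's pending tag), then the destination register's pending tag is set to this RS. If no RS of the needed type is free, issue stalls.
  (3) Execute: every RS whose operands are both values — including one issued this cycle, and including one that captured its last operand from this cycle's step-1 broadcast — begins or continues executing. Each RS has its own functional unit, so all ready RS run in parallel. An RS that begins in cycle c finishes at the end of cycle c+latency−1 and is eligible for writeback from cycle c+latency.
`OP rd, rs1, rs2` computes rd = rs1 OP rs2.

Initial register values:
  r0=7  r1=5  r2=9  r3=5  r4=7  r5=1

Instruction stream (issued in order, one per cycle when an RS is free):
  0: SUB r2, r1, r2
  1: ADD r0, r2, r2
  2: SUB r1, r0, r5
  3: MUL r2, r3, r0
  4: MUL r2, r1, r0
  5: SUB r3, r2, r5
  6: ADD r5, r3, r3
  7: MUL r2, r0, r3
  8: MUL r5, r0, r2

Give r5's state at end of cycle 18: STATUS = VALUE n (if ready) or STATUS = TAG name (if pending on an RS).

  c1: issue SUB r2<-Add1  regs: r0:7,r1:5,r2:Add1,r3:5,r4:7,r5:1
  c2: issue ADD r0<-Add2  regs: r0:Add2,r1:5,r2:Add1,r3:5,r4:7,r5:1
  c3: CDB Add1=-4; issue SUB r1<-Add1  regs: r0:Add2,r1:Add1,r2:-4,r3:5,r4:7,r5:1
  c4: issue MUL r2<-Mul1  regs: r0:Add2,r1:Add1,r2:Mul1,r3:5,r4:7,r5:1
  c5: CDB Add2=-8; issue MUL r2<-Mul2  regs: r0:-8,r1:Add1,r2:Mul2,r3:5,r4:7,r5:1
  c6: issue SUB r3<-Add2  regs: r0:-8,r1:Add1,r2:Mul2,r3:Add2,r4:7,r5:1
  c7: CDB Add1=-9; issue ADD r5<-Add1  regs: r0:-8,r1:-9,r2:Mul2,r3:Add2,r4:7,r5:Add1
  c8: stall  regs: r0:-8,r1:-9,r2:Mul2,r3:Add2,r4:7,r5:Add1
  c9: stall  regs: r0:-8,r1:-9,r2:Mul2,r3:Add2,r4:7,r5:Add1
  c10: CDB Mul1=-40; issue MUL r2<-Mul1  regs: r0:-8,r1:-9,r2:Mul1,r3:Add2,r4:7,r5:Add1
  c11: stall  regs: r0:-8,r1:-9,r2:Mul1,r3:Add2,r4:7,r5:Add1
  c12: CDB Mul2=72; issue MUL r5<-Mul2  regs: r0:-8,r1:-9,r2:Mul1,r3:Add2,r4:7,r5:Mul2
  c13: -  regs: r0:-8,r1:-9,r2:Mul1,r3:Add2,r4:7,r5:Mul2
  c14: CDB Add2=71  regs: r0:-8,r1:-9,r2:Mul1,r3:71,r4:7,r5:Mul2
  c15: -  regs: r0:-8,r1:-9,r2:Mul1,r3:71,r4:7,r5:Mul2
  c16: CDB Add1=142  regs: r0:-8,r1:-9,r2:Mul1,r3:71,r4:7,r5:Mul2
  c17: -  regs: r0:-8,r1:-9,r2:Mul1,r3:71,r4:7,r5:Mul2
  c18: -  regs: r0:-8,r1:-9,r2:Mul1,r3:71,r4:7,r5:Mul2

STATUS = TAG Mul2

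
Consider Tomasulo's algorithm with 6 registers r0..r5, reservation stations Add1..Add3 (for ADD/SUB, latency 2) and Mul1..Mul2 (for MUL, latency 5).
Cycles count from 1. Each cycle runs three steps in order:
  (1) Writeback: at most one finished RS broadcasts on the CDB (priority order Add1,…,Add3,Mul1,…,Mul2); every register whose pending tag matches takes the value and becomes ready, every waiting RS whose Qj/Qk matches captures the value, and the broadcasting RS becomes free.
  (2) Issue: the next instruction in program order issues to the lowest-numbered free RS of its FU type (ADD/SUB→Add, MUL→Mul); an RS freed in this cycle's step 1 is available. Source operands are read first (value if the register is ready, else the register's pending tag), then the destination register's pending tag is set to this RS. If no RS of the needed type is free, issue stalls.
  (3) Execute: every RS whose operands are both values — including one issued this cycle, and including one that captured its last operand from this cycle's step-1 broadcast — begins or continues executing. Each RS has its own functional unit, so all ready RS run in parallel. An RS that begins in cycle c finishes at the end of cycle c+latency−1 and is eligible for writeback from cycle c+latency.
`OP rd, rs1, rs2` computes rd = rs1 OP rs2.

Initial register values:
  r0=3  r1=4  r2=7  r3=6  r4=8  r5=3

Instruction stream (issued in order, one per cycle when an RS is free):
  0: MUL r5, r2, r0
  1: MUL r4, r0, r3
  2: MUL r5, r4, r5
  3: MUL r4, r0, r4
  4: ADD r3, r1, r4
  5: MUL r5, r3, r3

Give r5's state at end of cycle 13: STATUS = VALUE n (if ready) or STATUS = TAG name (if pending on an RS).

STATUS = TAG Mul1

cycle 1: issue MUL r5<-Mul1 // r0:3,r1:4,r2:7,r3:6,r4:8,r5:Mul1
cycle 2: issue MUL r4<-Mul2 // r0:3,r1:4,r2:7,r3:6,r4:Mul2,r5:Mul1
cycle 3: stall // r0:3,r1:4,r2:7,r3:6,r4:Mul2,r5:Mul1
cycle 4: stall // r0:3,r1:4,r2:7,r3:6,r4:Mul2,r5:Mul1
cycle 5: stall // r0:3,r1:4,r2:7,r3:6,r4:Mul2,r5:Mul1
cycle 6: CDB Mul1=21; issue MUL r5<-Mul1 // r0:3,r1:4,r2:7,r3:6,r4:Mul2,r5:Mul1
cycle 7: CDB Mul2=18; issue MUL r4<-Mul2 // r0:3,r1:4,r2:7,r3:6,r4:Mul2,r5:Mul1
cycle 8: issue ADD r3<-Add1 // r0:3,r1:4,r2:7,r3:Add1,r4:Mul2,r5:Mul1
cycle 9: stall // r0:3,r1:4,r2:7,r3:Add1,r4:Mul2,r5:Mul1
cycle 10: stall // r0:3,r1:4,r2:7,r3:Add1,r4:Mul2,r5:Mul1
cycle 11: stall // r0:3,r1:4,r2:7,r3:Add1,r4:Mul2,r5:Mul1
cycle 12: CDB Mul1=378; issue MUL r5<-Mul1 // r0:3,r1:4,r2:7,r3:Add1,r4:Mul2,r5:Mul1
cycle 13: CDB Mul2=54 // r0:3,r1:4,r2:7,r3:Add1,r4:54,r5:Mul1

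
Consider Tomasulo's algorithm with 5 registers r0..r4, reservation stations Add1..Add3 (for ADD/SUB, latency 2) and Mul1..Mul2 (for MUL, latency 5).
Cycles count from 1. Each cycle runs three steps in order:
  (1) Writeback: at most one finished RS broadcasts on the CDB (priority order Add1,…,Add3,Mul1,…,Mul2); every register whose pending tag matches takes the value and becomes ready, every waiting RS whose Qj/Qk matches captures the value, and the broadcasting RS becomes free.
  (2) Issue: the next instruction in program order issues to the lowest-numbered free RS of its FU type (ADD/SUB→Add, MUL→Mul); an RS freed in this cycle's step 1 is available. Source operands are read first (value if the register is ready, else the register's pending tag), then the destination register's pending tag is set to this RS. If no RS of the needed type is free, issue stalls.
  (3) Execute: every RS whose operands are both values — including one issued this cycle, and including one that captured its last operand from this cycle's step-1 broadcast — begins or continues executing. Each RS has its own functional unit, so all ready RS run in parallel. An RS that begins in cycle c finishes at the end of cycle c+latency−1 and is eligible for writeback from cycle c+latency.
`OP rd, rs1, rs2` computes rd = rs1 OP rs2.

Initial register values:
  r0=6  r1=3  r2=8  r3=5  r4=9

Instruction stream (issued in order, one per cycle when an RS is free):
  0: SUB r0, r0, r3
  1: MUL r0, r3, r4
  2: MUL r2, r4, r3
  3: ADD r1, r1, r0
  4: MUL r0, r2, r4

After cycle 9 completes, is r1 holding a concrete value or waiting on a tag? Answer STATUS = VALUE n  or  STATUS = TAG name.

c1: issue SUB r0<-Add1 | r0:Add1,r1:3,r2:8,r3:5,r4:9
c2: issue MUL r0<-Mul1 | r0:Mul1,r1:3,r2:8,r3:5,r4:9
c3: CDB Add1=1; issue MUL r2<-Mul2 | r0:Mul1,r1:3,r2:Mul2,r3:5,r4:9
c4: issue ADD r1<-Add1 | r0:Mul1,r1:Add1,r2:Mul2,r3:5,r4:9
c5: stall | r0:Mul1,r1:Add1,r2:Mul2,r3:5,r4:9
c6: stall | r0:Mul1,r1:Add1,r2:Mul2,r3:5,r4:9
c7: CDB Mul1=45; issue MUL r0<-Mul1 | r0:Mul1,r1:Add1,r2:Mul2,r3:5,r4:9
c8: CDB Mul2=45 | r0:Mul1,r1:Add1,r2:45,r3:5,r4:9
c9: CDB Add1=48 | r0:Mul1,r1:48,r2:45,r3:5,r4:9

STATUS = VALUE 48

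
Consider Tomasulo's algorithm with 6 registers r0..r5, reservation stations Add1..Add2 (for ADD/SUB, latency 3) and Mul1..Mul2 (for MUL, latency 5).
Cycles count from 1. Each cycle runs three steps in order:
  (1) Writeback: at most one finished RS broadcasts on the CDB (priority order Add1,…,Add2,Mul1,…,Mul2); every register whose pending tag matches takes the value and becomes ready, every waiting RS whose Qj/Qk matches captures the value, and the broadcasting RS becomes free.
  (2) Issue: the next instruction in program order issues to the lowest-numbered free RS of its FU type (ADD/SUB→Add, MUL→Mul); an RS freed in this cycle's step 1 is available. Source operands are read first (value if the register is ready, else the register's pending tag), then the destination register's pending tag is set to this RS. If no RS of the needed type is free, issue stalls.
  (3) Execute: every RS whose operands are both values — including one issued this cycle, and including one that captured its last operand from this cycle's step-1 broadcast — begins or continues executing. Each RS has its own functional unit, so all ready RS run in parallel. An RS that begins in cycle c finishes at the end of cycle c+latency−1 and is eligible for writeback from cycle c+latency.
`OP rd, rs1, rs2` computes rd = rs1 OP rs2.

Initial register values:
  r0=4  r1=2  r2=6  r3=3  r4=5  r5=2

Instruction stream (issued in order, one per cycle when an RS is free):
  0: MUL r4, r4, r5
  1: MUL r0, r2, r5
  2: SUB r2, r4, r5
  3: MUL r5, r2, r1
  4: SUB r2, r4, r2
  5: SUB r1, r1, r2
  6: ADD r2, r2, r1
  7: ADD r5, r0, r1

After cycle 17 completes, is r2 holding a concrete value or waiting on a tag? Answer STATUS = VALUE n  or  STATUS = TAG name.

cycle 1: issue MUL r4<-Mul1 // r0:4,r1:2,r2:6,r3:3,r4:Mul1,r5:2
cycle 2: issue MUL r0<-Mul2 // r0:Mul2,r1:2,r2:6,r3:3,r4:Mul1,r5:2
cycle 3: issue SUB r2<-Add1 // r0:Mul2,r1:2,r2:Add1,r3:3,r4:Mul1,r5:2
cycle 4: stall // r0:Mul2,r1:2,r2:Add1,r3:3,r4:Mul1,r5:2
cycle 5: stall // r0:Mul2,r1:2,r2:Add1,r3:3,r4:Mul1,r5:2
cycle 6: CDB Mul1=10; issue MUL r5<-Mul1 // r0:Mul2,r1:2,r2:Add1,r3:3,r4:10,r5:Mul1
cycle 7: CDB Mul2=12; issue SUB r2<-Add2 // r0:12,r1:2,r2:Add2,r3:3,r4:10,r5:Mul1
cycle 8: stall // r0:12,r1:2,r2:Add2,r3:3,r4:10,r5:Mul1
cycle 9: CDB Add1=8; issue SUB r1<-Add1 // r0:12,r1:Add1,r2:Add2,r3:3,r4:10,r5:Mul1
cycle 10: stall // r0:12,r1:Add1,r2:Add2,r3:3,r4:10,r5:Mul1
cycle 11: stall // r0:12,r1:Add1,r2:Add2,r3:3,r4:10,r5:Mul1
cycle 12: CDB Add2=2; issue ADD r2<-Add2 // r0:12,r1:Add1,r2:Add2,r3:3,r4:10,r5:Mul1
cycle 13: stall // r0:12,r1:Add1,r2:Add2,r3:3,r4:10,r5:Mul1
cycle 14: CDB Mul1=16; stall // r0:12,r1:Add1,r2:Add2,r3:3,r4:10,r5:16
cycle 15: CDB Add1=0; issue ADD r5<-Add1 // r0:12,r1:0,r2:Add2,r3:3,r4:10,r5:Add1
cycle 16: - // r0:12,r1:0,r2:Add2,r3:3,r4:10,r5:Add1
cycle 17: - // r0:12,r1:0,r2:Add2,r3:3,r4:10,r5:Add1

STATUS = TAG Add2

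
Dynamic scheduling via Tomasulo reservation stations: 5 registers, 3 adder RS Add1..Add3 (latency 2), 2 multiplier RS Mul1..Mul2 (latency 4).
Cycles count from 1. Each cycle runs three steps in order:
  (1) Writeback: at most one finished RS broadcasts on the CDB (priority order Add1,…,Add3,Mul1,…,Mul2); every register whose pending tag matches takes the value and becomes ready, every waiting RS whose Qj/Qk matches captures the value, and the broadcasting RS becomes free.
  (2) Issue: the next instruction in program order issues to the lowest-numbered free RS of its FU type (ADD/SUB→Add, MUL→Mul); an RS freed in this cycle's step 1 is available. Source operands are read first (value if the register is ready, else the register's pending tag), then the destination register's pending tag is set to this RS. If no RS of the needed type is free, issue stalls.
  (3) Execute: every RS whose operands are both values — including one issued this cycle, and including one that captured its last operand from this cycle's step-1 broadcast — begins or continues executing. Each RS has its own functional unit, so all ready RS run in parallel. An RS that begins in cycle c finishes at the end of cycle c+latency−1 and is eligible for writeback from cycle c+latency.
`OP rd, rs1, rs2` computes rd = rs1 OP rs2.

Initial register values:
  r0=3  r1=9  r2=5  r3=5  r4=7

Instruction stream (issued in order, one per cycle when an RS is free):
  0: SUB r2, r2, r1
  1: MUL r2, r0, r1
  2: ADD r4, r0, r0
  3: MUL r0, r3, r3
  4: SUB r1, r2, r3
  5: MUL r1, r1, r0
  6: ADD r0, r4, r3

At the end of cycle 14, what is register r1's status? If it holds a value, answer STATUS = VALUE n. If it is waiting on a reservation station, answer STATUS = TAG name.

cycle 1: issue SUB r2<-Add1 // r0:3,r1:9,r2:Add1,r3:5,r4:7
cycle 2: issue MUL r2<-Mul1 // r0:3,r1:9,r2:Mul1,r3:5,r4:7
cycle 3: CDB Add1=-4; issue ADD r4<-Add1 // r0:3,r1:9,r2:Mul1,r3:5,r4:Add1
cycle 4: issue MUL r0<-Mul2 // r0:Mul2,r1:9,r2:Mul1,r3:5,r4:Add1
cycle 5: CDB Add1=6; issue SUB r1<-Add1 // r0:Mul2,r1:Add1,r2:Mul1,r3:5,r4:6
cycle 6: CDB Mul1=27; issue MUL r1<-Mul1 // r0:Mul2,r1:Mul1,r2:27,r3:5,r4:6
cycle 7: issue ADD r0<-Add2 // r0:Add2,r1:Mul1,r2:27,r3:5,r4:6
cycle 8: CDB Add1=22 // r0:Add2,r1:Mul1,r2:27,r3:5,r4:6
cycle 9: CDB Add2=11 // r0:11,r1:Mul1,r2:27,r3:5,r4:6
cycle 10: CDB Mul2=25 // r0:11,r1:Mul1,r2:27,r3:5,r4:6
cycle 11: - // r0:11,r1:Mul1,r2:27,r3:5,r4:6
cycle 12: - // r0:11,r1:Mul1,r2:27,r3:5,r4:6
cycle 13: - // r0:11,r1:Mul1,r2:27,r3:5,r4:6
cycle 14: CDB Mul1=550 // r0:11,r1:550,r2:27,r3:5,r4:6

STATUS = VALUE 550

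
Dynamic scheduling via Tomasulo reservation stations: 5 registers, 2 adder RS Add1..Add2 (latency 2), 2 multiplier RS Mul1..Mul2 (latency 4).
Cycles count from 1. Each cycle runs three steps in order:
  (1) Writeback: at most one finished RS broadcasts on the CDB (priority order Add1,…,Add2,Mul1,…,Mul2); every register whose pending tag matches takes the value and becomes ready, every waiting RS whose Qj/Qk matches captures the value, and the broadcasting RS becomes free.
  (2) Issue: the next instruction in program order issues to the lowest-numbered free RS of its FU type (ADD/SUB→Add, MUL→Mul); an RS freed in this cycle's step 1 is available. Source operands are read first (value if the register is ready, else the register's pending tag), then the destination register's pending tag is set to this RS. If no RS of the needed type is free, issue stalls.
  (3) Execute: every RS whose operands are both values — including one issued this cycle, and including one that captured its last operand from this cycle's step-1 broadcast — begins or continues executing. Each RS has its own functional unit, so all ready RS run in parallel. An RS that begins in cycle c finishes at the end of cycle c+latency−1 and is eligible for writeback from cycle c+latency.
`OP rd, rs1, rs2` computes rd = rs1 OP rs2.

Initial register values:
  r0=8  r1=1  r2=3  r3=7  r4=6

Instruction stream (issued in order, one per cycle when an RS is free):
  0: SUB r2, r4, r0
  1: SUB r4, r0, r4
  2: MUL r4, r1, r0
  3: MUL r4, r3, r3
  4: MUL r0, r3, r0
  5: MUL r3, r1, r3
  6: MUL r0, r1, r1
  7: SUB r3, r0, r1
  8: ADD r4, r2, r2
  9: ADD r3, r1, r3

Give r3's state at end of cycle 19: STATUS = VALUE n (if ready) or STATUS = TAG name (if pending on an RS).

STATUS = TAG Add2

cycle 1: issue SUB r2<-Add1 // r0:8,r1:1,r2:Add1,r3:7,r4:6
cycle 2: issue SUB r4<-Add2 // r0:8,r1:1,r2:Add1,r3:7,r4:Add2
cycle 3: CDB Add1=-2; issue MUL r4<-Mul1 // r0:8,r1:1,r2:-2,r3:7,r4:Mul1
cycle 4: CDB Add2=2; issue MUL r4<-Mul2 // r0:8,r1:1,r2:-2,r3:7,r4:Mul2
cycle 5: stall // r0:8,r1:1,r2:-2,r3:7,r4:Mul2
cycle 6: stall // r0:8,r1:1,r2:-2,r3:7,r4:Mul2
cycle 7: CDB Mul1=8; issue MUL r0<-Mul1 // r0:Mul1,r1:1,r2:-2,r3:7,r4:Mul2
cycle 8: CDB Mul2=49; issue MUL r3<-Mul2 // r0:Mul1,r1:1,r2:-2,r3:Mul2,r4:49
cycle 9: stall // r0:Mul1,r1:1,r2:-2,r3:Mul2,r4:49
cycle 10: stall // r0:Mul1,r1:1,r2:-2,r3:Mul2,r4:49
cycle 11: CDB Mul1=56; issue MUL r0<-Mul1 // r0:Mul1,r1:1,r2:-2,r3:Mul2,r4:49
cycle 12: CDB Mul2=7; issue SUB r3<-Add1 // r0:Mul1,r1:1,r2:-2,r3:Add1,r4:49
cycle 13: issue ADD r4<-Add2 // r0:Mul1,r1:1,r2:-2,r3:Add1,r4:Add2
cycle 14: stall // r0:Mul1,r1:1,r2:-2,r3:Add1,r4:Add2
cycle 15: CDB Add2=-4; issue ADD r3<-Add2 // r0:Mul1,r1:1,r2:-2,r3:Add2,r4:-4
cycle 16: CDB Mul1=1 // r0:1,r1:1,r2:-2,r3:Add2,r4:-4
cycle 17: - // r0:1,r1:1,r2:-2,r3:Add2,r4:-4
cycle 18: CDB Add1=0 // r0:1,r1:1,r2:-2,r3:Add2,r4:-4
cycle 19: - // r0:1,r1:1,r2:-2,r3:Add2,r4:-4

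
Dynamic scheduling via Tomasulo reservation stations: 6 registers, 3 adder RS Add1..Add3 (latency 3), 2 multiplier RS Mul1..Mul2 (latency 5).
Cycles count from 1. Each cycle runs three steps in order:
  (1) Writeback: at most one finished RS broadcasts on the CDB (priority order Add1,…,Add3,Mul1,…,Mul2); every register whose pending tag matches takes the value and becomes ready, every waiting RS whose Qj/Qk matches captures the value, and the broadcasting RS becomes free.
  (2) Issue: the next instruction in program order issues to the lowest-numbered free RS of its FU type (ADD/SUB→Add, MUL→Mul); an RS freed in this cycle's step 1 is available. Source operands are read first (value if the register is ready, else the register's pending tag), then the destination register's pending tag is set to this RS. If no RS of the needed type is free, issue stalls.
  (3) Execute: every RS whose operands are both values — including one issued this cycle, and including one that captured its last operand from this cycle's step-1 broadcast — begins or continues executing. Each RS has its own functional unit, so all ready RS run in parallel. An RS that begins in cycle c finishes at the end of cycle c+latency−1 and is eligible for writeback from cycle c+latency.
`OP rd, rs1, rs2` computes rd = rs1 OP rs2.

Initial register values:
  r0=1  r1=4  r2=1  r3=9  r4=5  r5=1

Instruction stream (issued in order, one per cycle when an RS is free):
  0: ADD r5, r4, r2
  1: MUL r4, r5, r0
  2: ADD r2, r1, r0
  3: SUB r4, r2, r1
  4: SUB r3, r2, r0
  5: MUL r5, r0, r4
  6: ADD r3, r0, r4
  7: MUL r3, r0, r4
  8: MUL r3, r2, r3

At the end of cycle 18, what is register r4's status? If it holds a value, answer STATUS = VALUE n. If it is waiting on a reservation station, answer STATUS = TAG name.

STATUS = VALUE 1

  c1: issue ADD r5<-Add1  regs: r0:1,r1:4,r2:1,r3:9,r4:5,r5:Add1
  c2: issue MUL r4<-Mul1  regs: r0:1,r1:4,r2:1,r3:9,r4:Mul1,r5:Add1
  c3: issue ADD r2<-Add2  regs: r0:1,r1:4,r2:Add2,r3:9,r4:Mul1,r5:Add1
  c4: CDB Add1=6; issue SUB r4<-Add1  regs: r0:1,r1:4,r2:Add2,r3:9,r4:Add1,r5:6
  c5: issue SUB r3<-Add3  regs: r0:1,r1:4,r2:Add2,r3:Add3,r4:Add1,r5:6
  c6: CDB Add2=5; issue MUL r5<-Mul2  regs: r0:1,r1:4,r2:5,r3:Add3,r4:Add1,r5:Mul2
  c7: issue ADD r3<-Add2  regs: r0:1,r1:4,r2:5,r3:Add2,r4:Add1,r5:Mul2
  c8: stall  regs: r0:1,r1:4,r2:5,r3:Add2,r4:Add1,r5:Mul2
  c9: CDB Add1=1; stall  regs: r0:1,r1:4,r2:5,r3:Add2,r4:1,r5:Mul2
  c10: CDB Add3=4; stall  regs: r0:1,r1:4,r2:5,r3:Add2,r4:1,r5:Mul2
  c11: CDB Mul1=6; issue MUL r3<-Mul1  regs: r0:1,r1:4,r2:5,r3:Mul1,r4:1,r5:Mul2
  c12: CDB Add2=2; stall  regs: r0:1,r1:4,r2:5,r3:Mul1,r4:1,r5:Mul2
  c13: stall  regs: r0:1,r1:4,r2:5,r3:Mul1,r4:1,r5:Mul2
  c14: CDB Mul2=1; issue MUL r3<-Mul2  regs: r0:1,r1:4,r2:5,r3:Mul2,r4:1,r5:1
  c15: -  regs: r0:1,r1:4,r2:5,r3:Mul2,r4:1,r5:1
  c16: CDB Mul1=1  regs: r0:1,r1:4,r2:5,r3:Mul2,r4:1,r5:1
  c17: -  regs: r0:1,r1:4,r2:5,r3:Mul2,r4:1,r5:1
  c18: -  regs: r0:1,r1:4,r2:5,r3:Mul2,r4:1,r5:1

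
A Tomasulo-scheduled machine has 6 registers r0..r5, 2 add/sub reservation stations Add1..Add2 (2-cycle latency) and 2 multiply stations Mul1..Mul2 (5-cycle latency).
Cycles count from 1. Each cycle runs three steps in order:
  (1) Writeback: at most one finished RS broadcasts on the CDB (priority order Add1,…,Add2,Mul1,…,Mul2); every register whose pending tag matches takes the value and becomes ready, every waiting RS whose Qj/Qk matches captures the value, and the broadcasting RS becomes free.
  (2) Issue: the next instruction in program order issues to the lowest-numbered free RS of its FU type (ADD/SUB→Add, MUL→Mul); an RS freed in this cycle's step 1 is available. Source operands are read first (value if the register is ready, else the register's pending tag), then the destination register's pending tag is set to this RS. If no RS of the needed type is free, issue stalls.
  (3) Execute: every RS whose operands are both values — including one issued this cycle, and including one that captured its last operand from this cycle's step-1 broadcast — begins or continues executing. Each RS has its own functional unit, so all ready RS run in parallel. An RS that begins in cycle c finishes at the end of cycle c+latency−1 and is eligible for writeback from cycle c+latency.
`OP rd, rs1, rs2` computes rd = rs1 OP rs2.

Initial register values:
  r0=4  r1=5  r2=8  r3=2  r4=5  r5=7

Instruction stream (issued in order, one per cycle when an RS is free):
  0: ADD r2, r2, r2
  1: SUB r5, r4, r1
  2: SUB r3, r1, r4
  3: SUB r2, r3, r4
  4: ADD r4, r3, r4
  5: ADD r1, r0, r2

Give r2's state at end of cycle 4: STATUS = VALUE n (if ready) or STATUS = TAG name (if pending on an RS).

STATUS = TAG Add2

c1: issue ADD r2<-Add1 | r0:4,r1:5,r2:Add1,r3:2,r4:5,r5:7
c2: issue SUB r5<-Add2 | r0:4,r1:5,r2:Add1,r3:2,r4:5,r5:Add2
c3: CDB Add1=16; issue SUB r3<-Add1 | r0:4,r1:5,r2:16,r3:Add1,r4:5,r5:Add2
c4: CDB Add2=0; issue SUB r2<-Add2 | r0:4,r1:5,r2:Add2,r3:Add1,r4:5,r5:0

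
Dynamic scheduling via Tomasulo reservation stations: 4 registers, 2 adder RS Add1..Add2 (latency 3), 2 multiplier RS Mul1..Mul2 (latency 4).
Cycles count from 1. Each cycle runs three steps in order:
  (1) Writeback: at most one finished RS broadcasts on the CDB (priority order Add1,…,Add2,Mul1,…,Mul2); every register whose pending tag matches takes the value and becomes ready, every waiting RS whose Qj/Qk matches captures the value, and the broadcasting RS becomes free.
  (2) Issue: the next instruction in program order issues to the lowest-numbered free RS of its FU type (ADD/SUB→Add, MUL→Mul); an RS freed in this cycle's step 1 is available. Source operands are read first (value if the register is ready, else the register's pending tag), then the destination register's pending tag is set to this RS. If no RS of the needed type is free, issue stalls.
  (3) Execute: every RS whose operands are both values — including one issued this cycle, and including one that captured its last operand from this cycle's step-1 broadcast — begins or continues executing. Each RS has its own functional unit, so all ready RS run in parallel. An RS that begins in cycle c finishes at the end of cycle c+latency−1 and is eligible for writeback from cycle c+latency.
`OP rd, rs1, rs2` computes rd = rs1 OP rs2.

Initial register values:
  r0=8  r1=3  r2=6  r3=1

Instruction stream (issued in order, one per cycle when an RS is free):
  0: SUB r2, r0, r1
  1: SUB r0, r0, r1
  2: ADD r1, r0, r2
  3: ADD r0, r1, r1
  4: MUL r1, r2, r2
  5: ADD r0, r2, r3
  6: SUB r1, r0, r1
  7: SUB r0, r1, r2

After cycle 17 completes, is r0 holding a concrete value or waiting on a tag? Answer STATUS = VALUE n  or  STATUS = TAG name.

STATUS = VALUE -24

c1: issue SUB r2<-Add1 | r0:8,r1:3,r2:Add1,r3:1
c2: issue SUB r0<-Add2 | r0:Add2,r1:3,r2:Add1,r3:1
c3: stall | r0:Add2,r1:3,r2:Add1,r3:1
c4: CDB Add1=5; issue ADD r1<-Add1 | r0:Add2,r1:Add1,r2:5,r3:1
c5: CDB Add2=5; issue ADD r0<-Add2 | r0:Add2,r1:Add1,r2:5,r3:1
c6: issue MUL r1<-Mul1 | r0:Add2,r1:Mul1,r2:5,r3:1
c7: stall | r0:Add2,r1:Mul1,r2:5,r3:1
c8: CDB Add1=10; issue ADD r0<-Add1 | r0:Add1,r1:Mul1,r2:5,r3:1
c9: stall | r0:Add1,r1:Mul1,r2:5,r3:1
c10: CDB Mul1=25; stall | r0:Add1,r1:25,r2:5,r3:1
c11: CDB Add1=6; issue SUB r1<-Add1 | r0:6,r1:Add1,r2:5,r3:1
c12: CDB Add2=20; issue SUB r0<-Add2 | r0:Add2,r1:Add1,r2:5,r3:1
c13: - | r0:Add2,r1:Add1,r2:5,r3:1
c14: CDB Add1=-19 | r0:Add2,r1:-19,r2:5,r3:1
c15: - | r0:Add2,r1:-19,r2:5,r3:1
c16: - | r0:Add2,r1:-19,r2:5,r3:1
c17: CDB Add2=-24 | r0:-24,r1:-19,r2:5,r3:1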